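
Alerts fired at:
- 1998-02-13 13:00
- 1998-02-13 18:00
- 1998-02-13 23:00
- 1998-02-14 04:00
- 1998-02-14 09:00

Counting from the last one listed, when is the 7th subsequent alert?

1998-02-15 20:00

Gaps: 5, 5, 5, 5 hours — each event is 5 hours after the previous one.
1998-02-14 09:00 + 5 h = 1998-02-14 14:00.
1998-02-14 14:00 + 5 h = 1998-02-14 19:00.
1998-02-14 19:00 + 5 h = 1998-02-15 00:00.
1998-02-15 00:00 + 5 h = 1998-02-15 05:00.
1998-02-15 05:00 + 5 h = 1998-02-15 10:00.
1998-02-15 10:00 + 5 h = 1998-02-15 15:00.
1998-02-15 15:00 + 5 h = 1998-02-15 20:00.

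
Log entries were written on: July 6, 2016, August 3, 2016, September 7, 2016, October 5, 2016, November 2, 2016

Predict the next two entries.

December 7, 2016; January 4, 2017

Gaps: 28, 35, 28, 28 days — a mix of 28 and 35. Every date is a Wednesday.
Each is the 1st Wednesday of its month.
December 2016 — 1st Wednesday is December 7, 2016.
1st Wednesday of January 2017: January 4, 2017.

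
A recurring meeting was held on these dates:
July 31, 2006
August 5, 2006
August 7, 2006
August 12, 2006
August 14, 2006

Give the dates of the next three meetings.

The gap pattern 5, 2, 5, 2 repeats every 2 events.
These are the Mondays and Saturdays of each week.
The following Saturday is August 19, 2006.
The following Monday is August 21, 2006.
The following Saturday is August 26, 2006.

August 19, 2006; August 21, 2006; August 26, 2006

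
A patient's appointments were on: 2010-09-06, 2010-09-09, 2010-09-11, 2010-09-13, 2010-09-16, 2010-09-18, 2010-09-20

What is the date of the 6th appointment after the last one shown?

2010-10-04

The gap pattern 3, 2, 2, 3, 2, 2 repeats every 3 events.
These are the Mondays, Thursdays and Saturdays of each week.
Next Thursday: 2010-09-23.
Next Saturday: 2010-09-25.
The following Monday is 2010-09-27.
Next Thursday: 2010-09-30.
The following Saturday is 2010-10-02.
Next Monday: 2010-10-04.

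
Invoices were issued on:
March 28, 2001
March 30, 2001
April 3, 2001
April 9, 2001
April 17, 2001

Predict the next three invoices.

April 27, 2001; May 9, 2001; May 23, 2001

The spacing grows by 2 each time: 2, 4, 6, 8 days.
Next gap: 10 days. April 17, 2001 + 10 days = April 27, 2001.
Next gap: 12 days. April 27, 2001 + 12 days = May 9, 2001.
Next gap: 14 days. May 9, 2001 + 14 days = May 23, 2001.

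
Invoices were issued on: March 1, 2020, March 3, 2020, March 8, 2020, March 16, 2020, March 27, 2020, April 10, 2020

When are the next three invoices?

The spacing grows by 3 each time: 2, 5, 8, 11, 14 days.
Next gap: 17 days. April 10, 2020 + 17 days = April 27, 2020.
Next gap: 20 days. April 27, 2020 + 20 days = May 17, 2020.
Next gap: 23 days. May 17, 2020 + 23 days = June 9, 2020.

April 27, 2020; May 17, 2020; June 9, 2020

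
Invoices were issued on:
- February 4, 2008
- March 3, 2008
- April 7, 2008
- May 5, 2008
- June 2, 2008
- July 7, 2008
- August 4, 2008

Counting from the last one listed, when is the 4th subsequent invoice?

These are Mondays at 28- or 35-day spacing (28, 35, 28, 28, 35, 28).
The pattern: 1st Monday of the month.
September 2008 — 1st Monday is September 1, 2008.
1st Monday of October 2008: October 6, 2008.
1st Monday of November 2008: November 3, 2008.
December 2008 — 1st Monday is December 1, 2008.

December 1, 2008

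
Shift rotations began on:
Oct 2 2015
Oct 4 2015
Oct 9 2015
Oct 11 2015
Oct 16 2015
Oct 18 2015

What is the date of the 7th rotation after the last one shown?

Every event lands on a Friday or Sunday (gaps cycle 2, 5, 2, 5, 2).
So the schedule is: every Friday and Sunday.
The following Friday is Oct 23 2015.
The following Sunday is Oct 25 2015.
Next Friday: Oct 30 2015.
Next Sunday: Nov 1 2015.
Next Friday: Nov 6 2015.
The following Sunday is Nov 8 2015.
Next Friday: Nov 13 2015.

Nov 13 2015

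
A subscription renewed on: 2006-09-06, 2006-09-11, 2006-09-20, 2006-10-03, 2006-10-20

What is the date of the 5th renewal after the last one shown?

2007-03-14

Intervals are 5, 9, 13, 17 days — an arithmetic progression with common difference 4.
Next gap: 21 days. 2006-10-20 + 21 days = 2006-11-10.
Next gap: 25 days. 2006-11-10 + 25 days = 2006-12-05.
Next gap: 29 days. 2006-12-05 + 29 days = 2007-01-03.
Next gap: 33 days. 2007-01-03 + 33 days = 2007-02-05.
Next gap: 37 days. 2007-02-05 + 37 days = 2007-03-14.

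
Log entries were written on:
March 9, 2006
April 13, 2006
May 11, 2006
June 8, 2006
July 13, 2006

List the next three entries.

Gaps: 35, 28, 28, 35 days — a mix of 28 and 35. Every date is a Thursday.
Each is the 2nd Thursday of its month.
2nd Thursday of August 2006: August 10, 2006.
2nd Thursday of September 2006: September 14, 2006.
October 2006 — 2nd Thursday is October 12, 2006.

August 10, 2006; September 14, 2006; October 12, 2006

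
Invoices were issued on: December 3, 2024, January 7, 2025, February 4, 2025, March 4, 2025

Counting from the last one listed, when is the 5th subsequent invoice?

August 5, 2025

These are Tuesdays at 28- or 35-day spacing (35, 28, 28).
The pattern: 1st Tuesday of the month.
April 2025 — 1st Tuesday is April 1, 2025.
May 2025 — 1st Tuesday is May 6, 2025.
1st Tuesday of June 2025: June 3, 2025.
1st Tuesday of July 2025: July 1, 2025.
1st Tuesday of August 2025: August 5, 2025.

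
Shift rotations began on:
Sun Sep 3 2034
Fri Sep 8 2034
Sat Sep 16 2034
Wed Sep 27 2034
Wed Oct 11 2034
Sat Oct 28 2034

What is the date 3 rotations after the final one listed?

The spacing grows by 3 each time: 5, 8, 11, 14, 17 days.
Next gap: 20 days. Sat Oct 28 2034 + 20 days = Fri Nov 17 2034.
Next gap: 23 days. Fri Nov 17 2034 + 23 days = Sun Dec 10 2034.
Next gap: 26 days. Sun Dec 10 2034 + 26 days = Fri Jan 5 2035.

Fri Jan 5 2035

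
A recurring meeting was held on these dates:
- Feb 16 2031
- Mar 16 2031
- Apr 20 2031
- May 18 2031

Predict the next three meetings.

Jun 15 2031, Jul 20 2031, Aug 17 2031

Gaps: 28, 35, 28 days — a mix of 28 and 35. Every date is a Sunday.
Each is the 3rd Sunday of its month.
June 2031 — 3rd Sunday is Jun 15 2031.
July 2031 — 3rd Sunday is Jul 20 2031.
August 2031 — 3rd Sunday is Aug 17 2031.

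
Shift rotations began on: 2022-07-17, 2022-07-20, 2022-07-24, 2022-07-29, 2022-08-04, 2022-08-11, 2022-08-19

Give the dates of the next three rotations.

Gaps: 3, 4, 5, 6, 7, 8 days — each gap is 1 larger than the previous one.
Next gap: 9 days. 2022-08-19 + 9 days = 2022-08-28.
Next gap: 10 days. 2022-08-28 + 10 days = 2022-09-07.
Next gap: 11 days. 2022-09-07 + 11 days = 2022-09-18.

2022-08-28, 2022-09-07, 2022-09-18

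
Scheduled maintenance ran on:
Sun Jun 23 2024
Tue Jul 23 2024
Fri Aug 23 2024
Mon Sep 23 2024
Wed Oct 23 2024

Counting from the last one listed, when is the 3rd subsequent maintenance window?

The day-of-month is always 23 (30, 31, 31, 30 days between events).
So this recurs on the 23rd of each month.
Next: November 2024 → Sat Nov 23 2024.
Next: December 2024 → Mon Dec 23 2024.
Next: January 2025 → Thu Jan 23 2025.

Thu Jan 23 2025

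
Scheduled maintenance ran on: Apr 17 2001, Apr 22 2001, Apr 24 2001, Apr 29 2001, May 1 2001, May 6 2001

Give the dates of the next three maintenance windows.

May 8 2001, May 13 2001, May 15 2001

The gap pattern 5, 2, 5, 2, 5 repeats every 2 events.
These are the Tuesdays and Sundays of each week.
The following Tuesday is May 8 2001.
Next Sunday: May 13 2001.
The following Tuesday is May 15 2001.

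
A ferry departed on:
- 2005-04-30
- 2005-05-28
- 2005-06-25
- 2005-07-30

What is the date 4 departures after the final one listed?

2005-11-26

These are Saturdays with 28, 28, 35-day gaps.
Each is the final Saturday of its month — 2005-04-30 is past the 28th, so '4th Saturday' doesn't fit.
Last Saturday of August 2005: 2005-08-27.
Last Saturday of September 2005: 2005-09-24.
October 2005 ends with Saturday 2005-10-29.
November 2005 ends with Saturday 2005-11-26.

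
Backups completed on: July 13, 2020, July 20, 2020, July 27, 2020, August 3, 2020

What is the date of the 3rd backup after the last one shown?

August 24, 2020

Every event comes 7 days after the last (7, 7, 7).
August 3, 2020 + 7 days = August 10, 2020.
August 10, 2020 + 7 days = August 17, 2020.
August 17, 2020 + 7 days = August 24, 2020.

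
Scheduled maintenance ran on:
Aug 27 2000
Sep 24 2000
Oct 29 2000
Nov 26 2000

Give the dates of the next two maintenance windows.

These are Sundays with 28, 35, 28-day gaps.
Each is the final Sunday of its month — Oct 29 2000 is past the 28th, so '4th Sunday' doesn't fit.
Last Sunday of December 2000: Dec 31 2000.
Last Sunday of January 2001: Jan 28 2001.

Dec 31 2000, Jan 28 2001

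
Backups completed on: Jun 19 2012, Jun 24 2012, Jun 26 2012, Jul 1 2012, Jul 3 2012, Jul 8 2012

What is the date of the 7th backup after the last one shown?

Every event lands on a Tuesday or Sunday (gaps cycle 5, 2, 5, 2, 5).
So the schedule is: every Tuesday and Sunday.
The following Tuesday is Jul 10 2012.
The following Sunday is Jul 15 2012.
The following Tuesday is Jul 17 2012.
The following Sunday is Jul 22 2012.
The following Tuesday is Jul 24 2012.
Next Sunday: Jul 29 2012.
Next Tuesday: Jul 31 2012.

Jul 31 2012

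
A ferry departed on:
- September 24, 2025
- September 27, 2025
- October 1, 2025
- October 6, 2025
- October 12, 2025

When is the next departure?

Gaps: 3, 4, 5, 6 days — each gap is 1 larger than the previous one.
Next gap: 7 days. October 12, 2025 + 7 days = October 19, 2025.

October 19, 2025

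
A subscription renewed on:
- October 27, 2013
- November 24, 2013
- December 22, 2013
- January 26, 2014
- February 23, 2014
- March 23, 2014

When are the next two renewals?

All dates are Sundays, 28, 28, 35, 28, 28 days apart.
Specifically, the 4th Sunday of each month.
April 2014 — 4th Sunday is April 27, 2014.
May 2014 — 4th Sunday is May 25, 2014.

April 27, 2014; May 25, 2014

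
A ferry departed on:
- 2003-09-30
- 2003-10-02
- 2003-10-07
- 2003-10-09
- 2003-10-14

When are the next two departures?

2003-10-16, 2003-10-21

The gap pattern 2, 5, 2, 5 repeats every 2 events.
These are the Tuesdays and Thursdays of each week.
The following Thursday is 2003-10-16.
Next Tuesday: 2003-10-21.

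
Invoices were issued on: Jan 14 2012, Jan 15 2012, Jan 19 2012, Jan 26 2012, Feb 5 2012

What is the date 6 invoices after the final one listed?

Jun 7 2012

Intervals are 1, 4, 7, 10 days — an arithmetic progression with common difference 3.
Next gap: 13 days. Feb 5 2012 + 13 days = Feb 18 2012.
Next gap: 16 days. Feb 18 2012 + 16 days = Mar 5 2012.
Next gap: 19 days. Mar 5 2012 + 19 days = Mar 24 2012.
Next gap: 22 days. Mar 24 2012 + 22 days = Apr 15 2012.
Next gap: 25 days. Apr 15 2012 + 25 days = May 10 2012.
Next gap: 28 days. May 10 2012 + 28 days = Jun 7 2012.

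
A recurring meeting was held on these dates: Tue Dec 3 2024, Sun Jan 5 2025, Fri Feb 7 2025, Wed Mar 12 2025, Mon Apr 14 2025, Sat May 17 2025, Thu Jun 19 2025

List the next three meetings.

Every event comes 33 days after the last (33, 33, 33, 33, 33, 33).
Thu Jun 19 2025 + 33 days = Tue Jul 22 2025.
Tue Jul 22 2025 + 33 days = Sun Aug 24 2025.
Sun Aug 24 2025 + 33 days = Fri Sep 26 2025.

Tue Jul 22 2025, Sun Aug 24 2025, Fri Sep 26 2025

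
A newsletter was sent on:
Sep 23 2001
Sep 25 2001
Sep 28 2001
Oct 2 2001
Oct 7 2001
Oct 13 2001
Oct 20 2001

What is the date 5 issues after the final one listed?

Gaps: 2, 3, 4, 5, 6, 7 days — each gap is 1 larger than the previous one.
Next gap: 8 days. Oct 20 2001 + 8 days = Oct 28 2001.
Next gap: 9 days. Oct 28 2001 + 9 days = Nov 6 2001.
Next gap: 10 days. Nov 6 2001 + 10 days = Nov 16 2001.
Next gap: 11 days. Nov 16 2001 + 11 days = Nov 27 2001.
Next gap: 12 days. Nov 27 2001 + 12 days = Dec 9 2001.

Dec 9 2001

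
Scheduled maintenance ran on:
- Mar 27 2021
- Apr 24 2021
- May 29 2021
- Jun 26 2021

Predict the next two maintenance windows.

Jul 31 2021, Aug 28 2021

All Saturdays; the gaps (28, 35, 28) vary with month length.
This is the last Saturday of each month.
Last Saturday of July 2021: Jul 31 2021.
August 2021 ends with Saturday Aug 28 2021.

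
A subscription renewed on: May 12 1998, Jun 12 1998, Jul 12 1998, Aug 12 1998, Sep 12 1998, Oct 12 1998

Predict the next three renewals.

Each date is the 12th; the gaps (31, 30, 31, 31, 30) track the month lengths.
The rule is the 12th of each month.
November 1998: Nov 12 1998.
December 1998: Dec 12 1998.
Next: January 1999 → Jan 12 1999.

Nov 12 1998, Dec 12 1998, Jan 12 1999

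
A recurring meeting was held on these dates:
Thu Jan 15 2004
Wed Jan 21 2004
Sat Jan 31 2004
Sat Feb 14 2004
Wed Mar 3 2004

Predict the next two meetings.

Gaps: 6, 10, 14, 18 days — each gap is 4 larger than the previous one.
Next gap: 22 days. Wed Mar 3 2004 + 22 days = Thu Mar 25 2004.
Next gap: 26 days. Thu Mar 25 2004 + 26 days = Tue Apr 20 2004.

Thu Mar 25 2004, Tue Apr 20 2004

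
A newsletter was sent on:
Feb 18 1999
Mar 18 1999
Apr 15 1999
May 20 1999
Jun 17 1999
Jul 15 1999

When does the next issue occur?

Aug 19 1999

All dates are Thursdays, 28, 28, 35, 28, 28 days apart.
Specifically, the 3rd Thursday of each month.
3rd Thursday of August 1999: Aug 19 1999.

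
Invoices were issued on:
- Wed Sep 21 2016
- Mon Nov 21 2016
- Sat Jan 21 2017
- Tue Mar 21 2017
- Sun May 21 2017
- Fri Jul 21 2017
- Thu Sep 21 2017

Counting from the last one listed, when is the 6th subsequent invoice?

Gaps: 61, 61, 59, 61, 61, 62 days — not constant. Every event is on the 21st of the month.
Pattern: the 21st of every 2 months.
Next: November 2017 → Tue Nov 21 2017.
Next: January 2018 → Sun Jan 21 2018.
Next: March 2018 → Wed Mar 21 2018.
Next: May 2018 → Mon May 21 2018.
Next: July 2018 → Sat Jul 21 2018.
Next: September 2018 → Fri Sep 21 2018.

Fri Sep 21 2018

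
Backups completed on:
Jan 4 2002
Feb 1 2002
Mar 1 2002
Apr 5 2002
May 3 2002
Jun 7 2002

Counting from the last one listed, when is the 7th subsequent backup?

All dates are Fridays, 28, 28, 35, 28, 35 days apart.
Specifically, the 1st Friday of each month.
1st Friday of July 2002: Jul 5 2002.
August 2002 — 1st Friday is Aug 2 2002.
1st Friday of September 2002: Sep 6 2002.
October 2002 — 1st Friday is Oct 4 2002.
November 2002 — 1st Friday is Nov 1 2002.
1st Friday of December 2002: Dec 6 2002.
January 2003 — 1st Friday is Jan 3 2003.

Jan 3 2003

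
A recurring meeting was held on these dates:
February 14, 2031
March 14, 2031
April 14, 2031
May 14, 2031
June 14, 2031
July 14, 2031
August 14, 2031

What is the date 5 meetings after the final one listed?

Gaps: 28, 31, 30, 31, 30, 31 days — not constant. Every event is on the 14th of the month.
Pattern: the 14th of each month.
September 2031: September 14, 2031.
October 2031: October 14, 2031.
Next: November 2031 → November 14, 2031.
Next: December 2031 → December 14, 2031.
Next: January 2032 → January 14, 2032.

January 14, 2032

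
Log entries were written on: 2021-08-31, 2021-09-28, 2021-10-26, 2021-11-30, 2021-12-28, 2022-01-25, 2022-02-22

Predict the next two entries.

These are Tuesdays with 28, 28, 35, 28, 28, 28-day gaps.
Each is the final Tuesday of its month — 2021-08-31 is past the 28th, so '4th Tuesday' doesn't fit.
March 2022 ends with Tuesday 2022-03-29.
Last Tuesday of April 2022: 2022-04-26.

2022-03-29, 2022-04-26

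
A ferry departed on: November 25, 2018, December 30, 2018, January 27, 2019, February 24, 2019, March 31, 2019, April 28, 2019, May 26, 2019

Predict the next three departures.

June 30, 2019; July 28, 2019; August 25, 2019

All Sundays; the gaps (35, 28, 28, 35, 28, 28) vary with month length.
This is the last Sunday of each month.
Last Sunday of June 2019: June 30, 2019.
July 2019 ends with Sunday July 28, 2019.
August 2019 ends with Sunday August 25, 2019.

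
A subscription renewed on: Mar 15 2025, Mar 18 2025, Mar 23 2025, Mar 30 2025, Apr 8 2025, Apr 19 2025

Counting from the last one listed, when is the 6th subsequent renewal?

Aug 5 2025

Intervals are 3, 5, 7, 9, 11 days — an arithmetic progression with common difference 2.
Next gap: 13 days. Apr 19 2025 + 13 days = May 2 2025.
Next gap: 15 days. May 2 2025 + 15 days = May 17 2025.
Next gap: 17 days. May 17 2025 + 17 days = Jun 3 2025.
Next gap: 19 days. Jun 3 2025 + 19 days = Jun 22 2025.
Next gap: 21 days. Jun 22 2025 + 21 days = Jul 13 2025.
Next gap: 23 days. Jul 13 2025 + 23 days = Aug 5 2025.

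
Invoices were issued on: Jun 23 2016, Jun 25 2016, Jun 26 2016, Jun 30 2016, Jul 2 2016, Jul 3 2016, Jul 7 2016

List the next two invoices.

Jul 9 2016, Jul 10 2016

Gaps: 2, 1, 4, 2, 1, 4 days — not constant, but cyclic with period 3.
The events fall on every Thursday, Saturday and Sunday.
The following Saturday is Jul 9 2016.
Next Sunday: Jul 10 2016.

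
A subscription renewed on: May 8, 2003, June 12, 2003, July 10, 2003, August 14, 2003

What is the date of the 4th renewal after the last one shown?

December 11, 2003

These are Thursdays at 28- or 35-day spacing (35, 28, 35).
The pattern: 2nd Thursday of the month.
2nd Thursday of September 2003: September 11, 2003.
October 2003 — 2nd Thursday is October 9, 2003.
2nd Thursday of November 2003: November 13, 2003.
2nd Thursday of December 2003: December 11, 2003.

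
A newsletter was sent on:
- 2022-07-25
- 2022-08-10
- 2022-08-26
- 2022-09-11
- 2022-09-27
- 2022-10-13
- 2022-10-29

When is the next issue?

Gaps between consecutive events: 16, 16, 16, 16, 16, 16 days — a constant 16-day interval.
2022-10-29 + 16 days = 2022-11-14.

2022-11-14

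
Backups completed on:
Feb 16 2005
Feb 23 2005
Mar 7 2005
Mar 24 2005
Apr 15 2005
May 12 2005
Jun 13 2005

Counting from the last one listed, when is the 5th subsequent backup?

Gaps: 7, 12, 17, 22, 27, 32 days — each gap is 5 larger than the previous one.
Next gap: 37 days. Jun 13 2005 + 37 days = Jul 20 2005.
Next gap: 42 days. Jul 20 2005 + 42 days = Aug 31 2005.
Next gap: 47 days. Aug 31 2005 + 47 days = Oct 17 2005.
Next gap: 52 days. Oct 17 2005 + 52 days = Dec 8 2005.
Next gap: 57 days. Dec 8 2005 + 57 days = Feb 3 2006.

Feb 3 2006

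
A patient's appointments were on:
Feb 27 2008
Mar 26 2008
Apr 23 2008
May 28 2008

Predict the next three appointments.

Gaps: 28, 28, 35 days — a mix of 28 and 35. Every date is a Wednesday.
Each is the 4th Wednesday of its month.
June 2008 — 4th Wednesday is Jun 25 2008.
4th Wednesday of July 2008: Jul 23 2008.
4th Wednesday of August 2008: Aug 27 2008.

Jun 25 2008, Jul 23 2008, Aug 27 2008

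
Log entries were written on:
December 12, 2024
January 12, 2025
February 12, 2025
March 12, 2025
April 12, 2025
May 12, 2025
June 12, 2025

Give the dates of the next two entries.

July 12, 2025; August 12, 2025

Gaps: 31, 31, 28, 31, 30, 31 days — not constant. Every event is on the 12th of the month.
Pattern: the 12th of each month.
Next: July 2025 → July 12, 2025.
Next: August 2025 → August 12, 2025.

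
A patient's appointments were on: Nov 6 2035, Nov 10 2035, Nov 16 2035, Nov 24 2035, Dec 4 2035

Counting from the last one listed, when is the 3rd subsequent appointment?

Jan 15 2036

Intervals are 4, 6, 8, 10 days — an arithmetic progression with common difference 2.
Next gap: 12 days. Dec 4 2035 + 12 days = Dec 16 2035.
Next gap: 14 days. Dec 16 2035 + 14 days = Dec 30 2035.
Next gap: 16 days. Dec 30 2035 + 16 days = Jan 15 2036.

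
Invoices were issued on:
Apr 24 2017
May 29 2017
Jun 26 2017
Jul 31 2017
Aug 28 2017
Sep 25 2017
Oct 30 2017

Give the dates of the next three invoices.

Nov 27 2017, Dec 25 2017, Jan 29 2018

All Mondays; the gaps (35, 28, 35, 28, 28, 35) vary with month length.
This is the last Monday of each month.
Last Monday of November 2017: Nov 27 2017.
Last Monday of December 2017: Dec 25 2017.
Last Monday of January 2018: Jan 29 2018.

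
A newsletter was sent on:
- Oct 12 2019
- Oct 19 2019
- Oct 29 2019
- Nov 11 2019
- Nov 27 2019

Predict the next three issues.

Dec 16 2019, Jan 7 2020, Feb 1 2020

Gaps: 7, 10, 13, 16 days — each gap is 3 larger than the previous one.
Next gap: 19 days. Nov 27 2019 + 19 days = Dec 16 2019.
Next gap: 22 days. Dec 16 2019 + 22 days = Jan 7 2020.
Next gap: 25 days. Jan 7 2020 + 25 days = Feb 1 2020.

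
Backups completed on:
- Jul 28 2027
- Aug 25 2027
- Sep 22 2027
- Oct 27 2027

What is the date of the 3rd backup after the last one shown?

All dates are Wednesdays, 28, 28, 35 days apart.
Specifically, the 4th Wednesday of each month.
November 2027 — 4th Wednesday is Nov 24 2027.
4th Wednesday of December 2027: Dec 22 2027.
4th Wednesday of January 2028: Jan 26 2028.

Jan 26 2028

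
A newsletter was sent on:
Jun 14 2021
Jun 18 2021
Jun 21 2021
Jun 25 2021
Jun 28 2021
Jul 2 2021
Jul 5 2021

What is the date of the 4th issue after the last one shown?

Gaps: 4, 3, 4, 3, 4, 3 days — not constant, but cyclic with period 2.
The events fall on every Monday and Friday.
The following Friday is Jul 9 2021.
The following Monday is Jul 12 2021.
The following Friday is Jul 16 2021.
The following Monday is Jul 19 2021.

Jul 19 2021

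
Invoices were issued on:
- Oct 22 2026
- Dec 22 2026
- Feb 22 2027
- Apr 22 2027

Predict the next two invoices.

Each date is the 22nd; the gaps (61, 62, 59) track the month lengths.
The rule is the 22nd of every 2 months.
June 2027: Jun 22 2027.
August 2027: Aug 22 2027.

Jun 22 2027, Aug 22 2027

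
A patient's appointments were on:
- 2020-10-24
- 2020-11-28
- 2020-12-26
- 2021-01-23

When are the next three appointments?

2021-02-27, 2021-03-27, 2021-04-24

Gaps: 35, 28, 28 days — a mix of 28 and 35. Every date is a Saturday.
Each is the 4th Saturday of its month.
February 2021 — 4th Saturday is 2021-02-27.
4th Saturday of March 2021: 2021-03-27.
4th Saturday of April 2021: 2021-04-24.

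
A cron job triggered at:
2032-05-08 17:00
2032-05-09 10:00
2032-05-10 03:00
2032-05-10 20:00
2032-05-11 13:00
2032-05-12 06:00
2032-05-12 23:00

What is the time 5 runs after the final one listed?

Gaps: 17, 17, 17, 17, 17, 17 hours — each event is 17 hours after the previous one.
2032-05-12 23:00 + 17 h = 2032-05-13 16:00.
2032-05-13 16:00 + 17 h = 2032-05-14 09:00.
2032-05-14 09:00 + 17 h = 2032-05-15 02:00.
2032-05-15 02:00 + 17 h = 2032-05-15 19:00.
2032-05-15 19:00 + 17 h = 2032-05-16 12:00.

2032-05-16 12:00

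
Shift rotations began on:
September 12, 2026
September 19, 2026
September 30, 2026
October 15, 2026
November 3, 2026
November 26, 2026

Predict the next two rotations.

December 23, 2026; January 23, 2027

The spacing grows by 4 each time: 7, 11, 15, 19, 23 days.
Next gap: 27 days. November 26, 2026 + 27 days = December 23, 2026.
Next gap: 31 days. December 23, 2026 + 31 days = January 23, 2027.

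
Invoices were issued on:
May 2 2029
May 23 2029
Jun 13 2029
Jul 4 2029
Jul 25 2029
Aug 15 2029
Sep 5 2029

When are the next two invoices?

Gaps between consecutive events: 21, 21, 21, 21, 21, 21 days — a constant 21-day interval.
Sep 5 2029 + 21 days = Sep 26 2029.
Sep 26 2029 + 21 days = Oct 17 2029.

Sep 26 2029, Oct 17 2029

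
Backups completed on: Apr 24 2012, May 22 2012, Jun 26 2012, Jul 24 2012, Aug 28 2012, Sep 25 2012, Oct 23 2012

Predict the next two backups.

Nov 27 2012, Dec 25 2012

All dates are Tuesdays, 28, 35, 28, 35, 28, 28 days apart.
Specifically, the 4th Tuesday of each month.
November 2012 — 4th Tuesday is Nov 27 2012.
4th Tuesday of December 2012: Dec 25 2012.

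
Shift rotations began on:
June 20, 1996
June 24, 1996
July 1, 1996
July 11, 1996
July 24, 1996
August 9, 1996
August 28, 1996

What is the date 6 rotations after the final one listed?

The spacing grows by 3 each time: 4, 7, 10, 13, 16, 19 days.
Next gap: 22 days. August 28, 1996 + 22 days = September 19, 1996.
Next gap: 25 days. September 19, 1996 + 25 days = October 14, 1996.
Next gap: 28 days. October 14, 1996 + 28 days = November 11, 1996.
Next gap: 31 days. November 11, 1996 + 31 days = December 12, 1996.
Next gap: 34 days. December 12, 1996 + 34 days = January 15, 1997.
Next gap: 37 days. January 15, 1997 + 37 days = February 21, 1997.

February 21, 1997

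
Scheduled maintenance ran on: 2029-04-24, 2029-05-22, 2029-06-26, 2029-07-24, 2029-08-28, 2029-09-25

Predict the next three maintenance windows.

Gaps: 28, 35, 28, 35, 28 days — a mix of 28 and 35. Every date is a Tuesday.
Each is the 4th Tuesday of its month.
4th Tuesday of October 2029: 2029-10-23.
November 2029 — 4th Tuesday is 2029-11-27.
4th Tuesday of December 2029: 2029-12-25.

2029-10-23, 2029-11-27, 2029-12-25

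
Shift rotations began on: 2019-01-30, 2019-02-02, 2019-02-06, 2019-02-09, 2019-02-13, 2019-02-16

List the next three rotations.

Gaps: 3, 4, 3, 4, 3 days — not constant, but cyclic with period 2.
The events fall on every Wednesday and Saturday.
The following Wednesday is 2019-02-20.
Next Saturday: 2019-02-23.
Next Wednesday: 2019-02-27.

2019-02-20, 2019-02-23, 2019-02-27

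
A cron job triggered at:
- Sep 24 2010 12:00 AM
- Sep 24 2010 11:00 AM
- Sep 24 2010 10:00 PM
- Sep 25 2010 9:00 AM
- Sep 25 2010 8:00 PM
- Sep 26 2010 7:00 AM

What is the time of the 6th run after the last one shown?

Sep 29 2010 1:00 AM

The interval is a steady 11 hours (11, 11, 11, 11, 11).
Sep 26 2010 7:00 AM + 11 h = Sep 26 2010 6:00 PM.
Sep 26 2010 6:00 PM + 11 h = Sep 27 2010 5:00 AM.
Sep 27 2010 5:00 AM + 11 h = Sep 27 2010 4:00 PM.
Sep 27 2010 4:00 PM + 11 h = Sep 28 2010 3:00 AM.
Sep 28 2010 3:00 AM + 11 h = Sep 28 2010 2:00 PM.
Sep 28 2010 2:00 PM + 11 h = Sep 29 2010 1:00 AM.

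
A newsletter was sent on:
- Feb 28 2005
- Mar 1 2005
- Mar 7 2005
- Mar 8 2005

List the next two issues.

Mar 14 2005, Mar 15 2005

The gap pattern 1, 6, 1 repeats every 2 events.
These are the Mondays and Tuesdays of each week.
The following Monday is Mar 14 2005.
The following Tuesday is Mar 15 2005.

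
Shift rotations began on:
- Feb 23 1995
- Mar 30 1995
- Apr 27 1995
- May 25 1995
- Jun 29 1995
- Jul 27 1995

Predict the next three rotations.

Every date is a Thursday; gaps 35, 28, 28, 35, 28 days.
Each is the last Thursday of its month (at least one falls on the 29th or later, ruling out '4th Thursday').
Last Thursday of August 1995: Aug 31 1995.
Last Thursday of September 1995: Sep 28 1995.
Last Thursday of October 1995: Oct 26 1995.

Aug 31 1995, Sep 28 1995, Oct 26 1995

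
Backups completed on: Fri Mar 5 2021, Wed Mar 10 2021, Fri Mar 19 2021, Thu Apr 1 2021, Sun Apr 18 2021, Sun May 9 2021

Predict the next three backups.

The spacing grows by 4 each time: 5, 9, 13, 17, 21 days.
Next gap: 25 days. Sun May 9 2021 + 25 days = Thu Jun 3 2021.
Next gap: 29 days. Thu Jun 3 2021 + 29 days = Fri Jul 2 2021.
Next gap: 33 days. Fri Jul 2 2021 + 33 days = Wed Aug 4 2021.

Thu Jun 3 2021, Fri Jul 2 2021, Wed Aug 4 2021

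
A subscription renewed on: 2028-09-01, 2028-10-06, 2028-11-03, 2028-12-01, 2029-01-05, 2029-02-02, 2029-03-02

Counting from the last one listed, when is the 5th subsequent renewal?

Gaps: 35, 28, 28, 35, 28, 28 days — a mix of 28 and 35. Every date is a Friday.
Each is the 1st Friday of its month.
April 2029 — 1st Friday is 2029-04-06.
1st Friday of May 2029: 2029-05-04.
1st Friday of June 2029: 2029-06-01.
July 2029 — 1st Friday is 2029-07-06.
August 2029 — 1st Friday is 2029-08-03.

2029-08-03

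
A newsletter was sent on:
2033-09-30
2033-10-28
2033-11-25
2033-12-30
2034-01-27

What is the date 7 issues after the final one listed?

Every date is a Friday; gaps 28, 28, 35, 28 days.
Each is the last Friday of its month (at least one falls on the 29th or later, ruling out '4th Friday').
February 2034 ends with Friday 2034-02-24.
March 2034 ends with Friday 2034-03-31.
Last Friday of April 2034: 2034-04-28.
Last Friday of May 2034: 2034-05-26.
June 2034 ends with Friday 2034-06-30.
July 2034 ends with Friday 2034-07-28.
August 2034 ends with Friday 2034-08-25.

2034-08-25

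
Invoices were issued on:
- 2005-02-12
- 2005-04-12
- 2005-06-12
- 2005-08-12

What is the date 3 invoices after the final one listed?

2006-02-12

Gaps: 59, 61, 61 days — not constant. Every event is on the 12th of the month.
Pattern: the 12th of every 2 months.
October 2005: 2005-10-12.
December 2005: 2005-12-12.
February 2006: 2006-02-12.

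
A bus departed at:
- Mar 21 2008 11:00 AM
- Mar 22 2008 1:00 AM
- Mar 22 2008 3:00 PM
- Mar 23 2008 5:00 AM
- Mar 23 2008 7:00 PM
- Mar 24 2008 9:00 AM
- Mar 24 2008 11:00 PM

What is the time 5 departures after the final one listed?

Mar 27 2008 9:00 PM

Spacing: 14, 14, 14, 14, 14, 14 h — constant 14 h.
Mar 24 2008 11:00 PM + 14 h = Mar 25 2008 1:00 PM.
Mar 25 2008 1:00 PM + 14 h = Mar 26 2008 3:00 AM.
Mar 26 2008 3:00 AM + 14 h = Mar 26 2008 5:00 PM.
Mar 26 2008 5:00 PM + 14 h = Mar 27 2008 7:00 AM.
Mar 27 2008 7:00 AM + 14 h = Mar 27 2008 9:00 PM.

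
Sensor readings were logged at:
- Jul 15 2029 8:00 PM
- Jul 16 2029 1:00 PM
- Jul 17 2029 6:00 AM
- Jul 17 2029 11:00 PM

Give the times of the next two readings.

Jul 18 2029 4:00 PM, Jul 19 2029 9:00 AM

Spacing: 17, 17, 17 h — constant 17 h.
Jul 17 2029 11:00 PM + 17 h = Jul 18 2029 4:00 PM.
Jul 18 2029 4:00 PM + 17 h = Jul 19 2029 9:00 AM.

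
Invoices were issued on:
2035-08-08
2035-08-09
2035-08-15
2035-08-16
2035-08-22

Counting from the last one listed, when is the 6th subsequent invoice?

2035-09-12

The gap pattern 1, 6, 1, 6 repeats every 2 events.
These are the Wednesdays and Thursdays of each week.
Next Thursday: 2035-08-23.
The following Wednesday is 2035-08-29.
The following Thursday is 2035-08-30.
The following Wednesday is 2035-09-05.
The following Thursday is 2035-09-06.
The following Wednesday is 2035-09-12.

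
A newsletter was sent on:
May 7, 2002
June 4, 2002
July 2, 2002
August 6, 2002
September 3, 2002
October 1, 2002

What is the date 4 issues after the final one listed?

All dates are Tuesdays, 28, 28, 35, 28, 28 days apart.
Specifically, the 1st Tuesday of each month.
November 2002 — 1st Tuesday is November 5, 2002.
December 2002 — 1st Tuesday is December 3, 2002.
1st Tuesday of January 2003: January 7, 2003.
1st Tuesday of February 2003: February 4, 2003.

February 4, 2003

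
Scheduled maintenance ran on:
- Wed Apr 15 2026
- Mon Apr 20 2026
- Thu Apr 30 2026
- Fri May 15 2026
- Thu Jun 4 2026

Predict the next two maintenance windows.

The spacing grows by 5 each time: 5, 10, 15, 20 days.
Next gap: 25 days. Thu Jun 4 2026 + 25 days = Mon Jun 29 2026.
Next gap: 30 days. Mon Jun 29 2026 + 30 days = Wed Jul 29 2026.

Mon Jun 29 2026, Wed Jul 29 2026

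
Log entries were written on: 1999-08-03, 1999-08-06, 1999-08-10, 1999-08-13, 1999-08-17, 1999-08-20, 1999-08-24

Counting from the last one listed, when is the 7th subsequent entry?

1999-09-17

Every event lands on a Tuesday or Friday (gaps cycle 3, 4, 3, 4, 3, 4).
So the schedule is: every Tuesday and Friday.
Next Friday: 1999-08-27.
The following Tuesday is 1999-08-31.
Next Friday: 1999-09-03.
Next Tuesday: 1999-09-07.
The following Friday is 1999-09-10.
The following Tuesday is 1999-09-14.
The following Friday is 1999-09-17.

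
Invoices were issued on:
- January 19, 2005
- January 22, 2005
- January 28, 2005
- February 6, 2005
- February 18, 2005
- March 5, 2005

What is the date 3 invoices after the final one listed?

Gaps: 3, 6, 9, 12, 15 days — each gap is 3 larger than the previous one.
Next gap: 18 days. March 5, 2005 + 18 days = March 23, 2005.
Next gap: 21 days. March 23, 2005 + 21 days = April 13, 2005.
Next gap: 24 days. April 13, 2005 + 24 days = May 7, 2005.

May 7, 2005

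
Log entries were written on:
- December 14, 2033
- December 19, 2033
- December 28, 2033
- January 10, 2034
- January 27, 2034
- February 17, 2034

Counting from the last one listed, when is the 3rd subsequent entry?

Gaps: 5, 9, 13, 17, 21 days — each gap is 4 larger than the previous one.
Next gap: 25 days. February 17, 2034 + 25 days = March 14, 2034.
Next gap: 29 days. March 14, 2034 + 29 days = April 12, 2034.
Next gap: 33 days. April 12, 2034 + 33 days = May 15, 2034.

May 15, 2034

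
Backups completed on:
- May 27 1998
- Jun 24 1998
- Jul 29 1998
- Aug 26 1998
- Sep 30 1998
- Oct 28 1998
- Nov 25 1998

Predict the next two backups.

These are Wednesdays with 28, 35, 28, 35, 28, 28-day gaps.
Each is the final Wednesday of its month — Jul 29 1998 is past the 28th, so '4th Wednesday' doesn't fit.
December 1998 ends with Wednesday Dec 30 1998.
Last Wednesday of January 1999: Jan 27 1999.

Dec 30 1998, Jan 27 1999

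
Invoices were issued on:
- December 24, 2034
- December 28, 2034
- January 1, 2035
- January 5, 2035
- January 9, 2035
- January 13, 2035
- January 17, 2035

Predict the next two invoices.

The spacing is 4, 4, 4, 4, 4, 4 days — always 4 days.
January 17, 2035 + 4 days = January 21, 2035.
January 21, 2035 + 4 days = January 25, 2035.

January 21, 2035; January 25, 2035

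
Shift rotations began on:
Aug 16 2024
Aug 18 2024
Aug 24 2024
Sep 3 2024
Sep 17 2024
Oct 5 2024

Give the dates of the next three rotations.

Gaps: 2, 6, 10, 14, 18 days — each gap is 4 larger than the previous one.
Next gap: 22 days. Oct 5 2024 + 22 days = Oct 27 2024.
Next gap: 26 days. Oct 27 2024 + 26 days = Nov 22 2024.
Next gap: 30 days. Nov 22 2024 + 30 days = Dec 22 2024.

Oct 27 2024, Nov 22 2024, Dec 22 2024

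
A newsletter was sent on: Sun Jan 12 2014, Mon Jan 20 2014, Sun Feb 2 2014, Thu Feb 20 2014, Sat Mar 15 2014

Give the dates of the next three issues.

The spacing grows by 5 each time: 8, 13, 18, 23 days.
Next gap: 28 days. Sat Mar 15 2014 + 28 days = Sat Apr 12 2014.
Next gap: 33 days. Sat Apr 12 2014 + 33 days = Thu May 15 2014.
Next gap: 38 days. Thu May 15 2014 + 38 days = Sun Jun 22 2014.

Sat Apr 12 2014, Thu May 15 2014, Sun Jun 22 2014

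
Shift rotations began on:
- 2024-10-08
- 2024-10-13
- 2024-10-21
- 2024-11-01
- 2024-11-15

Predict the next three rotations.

2024-12-02, 2024-12-22, 2025-01-14

The spacing grows by 3 each time: 5, 8, 11, 14 days.
Next gap: 17 days. 2024-11-15 + 17 days = 2024-12-02.
Next gap: 20 days. 2024-12-02 + 20 days = 2024-12-22.
Next gap: 23 days. 2024-12-22 + 23 days = 2025-01-14.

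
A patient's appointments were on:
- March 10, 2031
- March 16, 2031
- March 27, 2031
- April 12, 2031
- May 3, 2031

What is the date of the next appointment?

Gaps: 6, 11, 16, 21 days — each gap is 5 larger than the previous one.
Next gap: 26 days. May 3, 2031 + 26 days = May 29, 2031.

May 29, 2031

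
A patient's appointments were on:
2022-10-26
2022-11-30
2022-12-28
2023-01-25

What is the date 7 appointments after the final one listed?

These are Wednesdays with 35, 28, 28-day gaps.
Each is the final Wednesday of its month — 2022-11-30 is past the 28th, so '4th Wednesday' doesn't fit.
Last Wednesday of February 2023: 2023-02-22.
March 2023 ends with Wednesday 2023-03-29.
April 2023 ends with Wednesday 2023-04-26.
May 2023 ends with Wednesday 2023-05-31.
Last Wednesday of June 2023: 2023-06-28.
Last Wednesday of July 2023: 2023-07-26.
Last Wednesday of August 2023: 2023-08-30.

2023-08-30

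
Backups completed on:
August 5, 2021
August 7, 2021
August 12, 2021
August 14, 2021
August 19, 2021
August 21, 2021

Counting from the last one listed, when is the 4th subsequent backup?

The gap pattern 2, 5, 2, 5, 2 repeats every 2 events.
These are the Thursdays and Saturdays of each week.
Next Thursday: August 26, 2021.
Next Saturday: August 28, 2021.
The following Thursday is September 2, 2021.
Next Saturday: September 4, 2021.

September 4, 2021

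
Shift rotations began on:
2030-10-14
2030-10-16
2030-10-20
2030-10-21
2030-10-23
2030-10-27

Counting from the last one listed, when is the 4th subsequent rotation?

2030-11-04

The gap pattern 2, 4, 1, 2, 4 repeats every 3 events.
These are the Mondays, Wednesdays and Sundays of each week.
Next Monday: 2030-10-28.
Next Wednesday: 2030-10-30.
Next Sunday: 2030-11-03.
Next Monday: 2030-11-04.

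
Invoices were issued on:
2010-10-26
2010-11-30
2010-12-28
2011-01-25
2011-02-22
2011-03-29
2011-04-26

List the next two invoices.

2011-05-31, 2011-06-28

These are Tuesdays with 35, 28, 28, 28, 35, 28-day gaps.
Each is the final Tuesday of its month — 2010-11-30 is past the 28th, so '4th Tuesday' doesn't fit.
Last Tuesday of May 2011: 2011-05-31.
June 2011 ends with Tuesday 2011-06-28.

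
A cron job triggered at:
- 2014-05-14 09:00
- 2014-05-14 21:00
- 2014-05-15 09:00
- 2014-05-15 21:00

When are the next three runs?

The interval is a steady 12 hours (12, 12, 12).
2014-05-15 21:00 + 12 h = 2014-05-16 09:00.
2014-05-16 09:00 + 12 h = 2014-05-16 21:00.
2014-05-16 21:00 + 12 h = 2014-05-17 09:00.

2014-05-16 09:00, 2014-05-16 21:00, 2014-05-17 09:00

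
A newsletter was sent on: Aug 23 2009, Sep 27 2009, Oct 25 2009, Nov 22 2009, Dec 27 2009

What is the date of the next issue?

These are Sundays at 28- or 35-day spacing (35, 28, 28, 35).
The pattern: 4th Sunday of the month.
January 2010 — 4th Sunday is Jan 24 2010.

Jan 24 2010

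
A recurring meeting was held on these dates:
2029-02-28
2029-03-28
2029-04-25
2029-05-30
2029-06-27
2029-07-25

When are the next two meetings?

All Wednesdays; the gaps (28, 28, 35, 28, 28) vary with month length.
This is the last Wednesday of each month.
August 2029 ends with Wednesday 2029-08-29.
Last Wednesday of September 2029: 2029-09-26.

2029-08-29, 2029-09-26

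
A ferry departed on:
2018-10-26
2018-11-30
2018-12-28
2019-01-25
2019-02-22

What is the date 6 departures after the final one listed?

All Fridays; the gaps (35, 28, 28, 28) vary with month length.
This is the last Friday of each month.
March 2019 ends with Friday 2019-03-29.
April 2019 ends with Friday 2019-04-26.
May 2019 ends with Friday 2019-05-31.
June 2019 ends with Friday 2019-06-28.
Last Friday of July 2019: 2019-07-26.
Last Friday of August 2019: 2019-08-30.

2019-08-30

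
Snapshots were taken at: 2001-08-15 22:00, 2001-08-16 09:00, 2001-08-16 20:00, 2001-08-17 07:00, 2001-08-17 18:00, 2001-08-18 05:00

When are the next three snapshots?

2001-08-18 16:00, 2001-08-19 03:00, 2001-08-19 14:00

The interval is a steady 11 hours (11, 11, 11, 11, 11).
2001-08-18 05:00 + 11 h = 2001-08-18 16:00.
2001-08-18 16:00 + 11 h = 2001-08-19 03:00.
2001-08-19 03:00 + 11 h = 2001-08-19 14:00.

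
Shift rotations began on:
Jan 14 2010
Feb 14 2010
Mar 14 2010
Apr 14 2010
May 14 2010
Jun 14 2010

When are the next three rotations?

Jul 14 2010, Aug 14 2010, Sep 14 2010

Gaps: 31, 28, 31, 30, 31 days — not constant. Every event is on the 14th of the month.
Pattern: the 14th of each month.
Next: July 2010 → Jul 14 2010.
August 2010: Aug 14 2010.
September 2010: Sep 14 2010.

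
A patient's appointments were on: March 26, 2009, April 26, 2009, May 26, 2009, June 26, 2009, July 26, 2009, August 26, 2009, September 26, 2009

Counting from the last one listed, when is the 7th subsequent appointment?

Gaps: 31, 30, 31, 30, 31, 31 days — not constant. Every event is on the 26th of the month.
Pattern: the 26th of each month.
Next: October 2009 → October 26, 2009.
November 2009: November 26, 2009.
Next: December 2009 → December 26, 2009.
Next: January 2010 → January 26, 2010.
Next: February 2010 → February 26, 2010.
Next: March 2010 → March 26, 2010.
Next: April 2010 → April 26, 2010.

April 26, 2010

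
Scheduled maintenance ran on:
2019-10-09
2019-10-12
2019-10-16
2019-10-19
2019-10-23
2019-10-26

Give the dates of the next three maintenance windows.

2019-10-30, 2019-11-02, 2019-11-06

Every event lands on a Wednesday or Saturday (gaps cycle 3, 4, 3, 4, 3).
So the schedule is: every Wednesday and Saturday.
The following Wednesday is 2019-10-30.
Next Saturday: 2019-11-02.
Next Wednesday: 2019-11-06.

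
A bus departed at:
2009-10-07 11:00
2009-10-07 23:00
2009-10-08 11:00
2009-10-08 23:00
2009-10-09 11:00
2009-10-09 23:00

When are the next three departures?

The interval is a steady 12 hours (12, 12, 12, 12, 12).
2009-10-09 23:00 + 12 h = 2009-10-10 11:00.
2009-10-10 11:00 + 12 h = 2009-10-10 23:00.
2009-10-10 23:00 + 12 h = 2009-10-11 11:00.

2009-10-10 11:00, 2009-10-10 23:00, 2009-10-11 11:00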